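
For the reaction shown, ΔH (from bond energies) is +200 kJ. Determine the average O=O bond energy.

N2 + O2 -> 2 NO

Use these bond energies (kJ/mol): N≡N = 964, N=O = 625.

D(O=O) ≈ 486 kJ/mol

Let D be the O=O bond energy.
Σ(broken) = 1×964 + 1×D = 964 + D
Σ(formed) = 2×625 = 1250
ΔH = Σ(broken) − Σ(formed) = (964 + D) − (1250) = −286 + D
Setting this equal to +200 kJ gives D = 486 kJ/mol.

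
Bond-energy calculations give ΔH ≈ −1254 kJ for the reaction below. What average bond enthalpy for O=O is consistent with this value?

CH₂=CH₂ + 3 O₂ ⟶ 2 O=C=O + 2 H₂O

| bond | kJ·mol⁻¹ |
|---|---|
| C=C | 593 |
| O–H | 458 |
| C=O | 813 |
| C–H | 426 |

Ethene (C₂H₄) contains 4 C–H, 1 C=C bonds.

D(O=O) ≈ 511 kJ/mol

Let D be the O=O bond energy.
Σ(broken) = 4×426 + 1×593 + 3×D = 2297 + 3D
Σ(formed) = 4×813 + 4×458 = 5084
ΔH = Σ(broken) − Σ(formed) = (2297 + 3D) − (5084) = −2787 + 3D
Setting this equal to −1254 kJ gives 3D = 1533, so D = 511 kJ/mol.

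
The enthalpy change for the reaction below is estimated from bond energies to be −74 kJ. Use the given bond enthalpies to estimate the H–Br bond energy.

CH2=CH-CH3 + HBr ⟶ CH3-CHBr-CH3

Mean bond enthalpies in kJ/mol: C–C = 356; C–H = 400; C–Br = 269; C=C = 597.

D(H–Br) ≈ 354 kJ/mol

Let D be the H–Br bond energy.
Σ(broken) = 1×356 + 6×400 + 1×597 + 1×D = 3353 + D
Σ(formed) = 1×269 + 2×356 + 7×400 = 3781
ΔH = Σ(broken) − Σ(formed) = (3353 + D) − (3781) = −428 + D
Setting this equal to −74 kJ gives D = 354 kJ/mol.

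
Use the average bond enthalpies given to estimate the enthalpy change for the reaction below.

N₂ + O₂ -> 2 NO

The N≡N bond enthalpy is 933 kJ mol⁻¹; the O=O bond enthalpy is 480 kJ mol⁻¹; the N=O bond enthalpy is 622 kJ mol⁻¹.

Bonds broken (reactants):
  N≡N: 1 × 933 = 933
  O=O: 1 × 480 = 480
  Σ(broken) = 1413 kJ
Bonds formed (products):
  N=O: 2 × 622 = 1244
  Σ(formed) = 1244 kJ
ΔH = Σ(broken) − Σ(formed) = 1413 − 1244 = +169 kJ

ΔH ≈ +169 kJ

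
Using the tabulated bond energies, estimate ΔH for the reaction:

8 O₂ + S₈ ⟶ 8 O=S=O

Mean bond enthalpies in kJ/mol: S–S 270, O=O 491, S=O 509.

Bonds broken (reactants):
  O=O: 8 × 491 = 3928
  S–S: 8 × 270 = 2160
  Σ(broken) = 6088 kJ
Bonds formed (products):
  S=O: 16 × 509 = 8144
  Σ(formed) = 8144 kJ
ΔH = Σ(broken) − Σ(formed) = 6088 − 8144 = −2056 kJ

ΔH ≈ −2056 kJ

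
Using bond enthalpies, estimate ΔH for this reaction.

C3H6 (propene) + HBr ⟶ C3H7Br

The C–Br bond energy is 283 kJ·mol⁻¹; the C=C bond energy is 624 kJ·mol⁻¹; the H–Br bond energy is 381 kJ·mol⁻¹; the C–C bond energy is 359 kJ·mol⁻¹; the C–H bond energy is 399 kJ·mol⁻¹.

Bonds broken (reactants):
  C–C: 1 × 359 = 359
  C–H: 6 × 399 = 2394
  C=C: 1 × 624 = 624
  H–Br: 1 × 381 = 381
  Σ(broken) = 3758 kJ
Bonds formed (products):
  C–Br: 1 × 283 = 283
  C–C: 2 × 359 = 718
  C–H: 7 × 399 = 2793
  Σ(formed) = 3794 kJ
ΔH = Σ(broken) − Σ(formed) = 3758 − 3794 = −36 kJ

ΔH ≈ −36 kJ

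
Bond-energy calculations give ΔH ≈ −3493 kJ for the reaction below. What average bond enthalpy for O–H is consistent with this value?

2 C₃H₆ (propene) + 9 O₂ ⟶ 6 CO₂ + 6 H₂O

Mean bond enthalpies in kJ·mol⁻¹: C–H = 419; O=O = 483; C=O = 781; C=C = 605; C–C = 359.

Let D be the O–H bond energy.
Σ(broken) = 2×359 + 12×419 + 2×605 + 9×483 = 11303
Σ(formed) = 12×781 + 12×D = 9372 + 12D
ΔH = Σ(broken) − Σ(formed) = (11303) − (9372 + 12D) = +1931 − 12D
Setting this equal to −3493 kJ gives 12D = 5424, so D = 452 kJ/mol.

D(O–H) ≈ 452 kJ/mol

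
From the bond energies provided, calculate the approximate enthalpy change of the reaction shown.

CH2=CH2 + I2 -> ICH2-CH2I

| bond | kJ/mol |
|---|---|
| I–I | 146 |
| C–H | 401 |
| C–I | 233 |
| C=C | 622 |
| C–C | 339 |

Bonds broken (reactants):
  C–H: 4 × 401 = 1604
  C=C: 1 × 622 = 622
  I–I: 1 × 146 = 146
  Σ(broken) = 2372 kJ
Bonds formed (products):
  C–C: 1 × 339 = 339
  C–H: 4 × 401 = 1604
  C–I: 2 × 233 = 466
  Σ(formed) = 2409 kJ
ΔH = Σ(broken) − Σ(formed) = 2372 − 2409 = −37 kJ

ΔH ≈ −37 kJ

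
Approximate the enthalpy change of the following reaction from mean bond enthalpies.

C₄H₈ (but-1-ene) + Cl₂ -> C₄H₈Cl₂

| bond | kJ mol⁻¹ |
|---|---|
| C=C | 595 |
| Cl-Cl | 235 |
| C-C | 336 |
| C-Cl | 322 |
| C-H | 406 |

Bonds broken (reactants):
  C-C: 2 × 336 = 672
  C-H: 8 × 406 = 3248
  C=C: 1 × 595 = 595
  Cl-Cl: 1 × 235 = 235
  Σ(broken) = 4750 kJ
Bonds formed (products):
  C-C: 3 × 336 = 1008
  C-Cl: 2 × 322 = 644
  C-H: 8 × 406 = 3248
  Σ(formed) = 4900 kJ
ΔH = Σ(broken) − Σ(formed) = 4750 − 4900 = −150 kJ

ΔH ≈ −150 kJ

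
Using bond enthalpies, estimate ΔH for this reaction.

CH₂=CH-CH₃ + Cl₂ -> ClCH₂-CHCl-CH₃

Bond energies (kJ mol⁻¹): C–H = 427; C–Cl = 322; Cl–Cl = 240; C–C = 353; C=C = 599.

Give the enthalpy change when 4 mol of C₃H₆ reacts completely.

ΔH = −632 kJ

Bonds broken (reactants):
  C–C: 1 × 353 = 353
  C–H: 6 × 427 = 2562
  C=C: 1 × 599 = 599
  Cl–Cl: 1 × 240 = 240
  Σ(broken) = 3754 kJ
Bonds formed (products):
  C–C: 2 × 353 = 706
  C–Cl: 2 × 322 = 644
  C–H: 6 × 427 = 2562
  Σ(formed) = 3912 kJ
ΔH = Σ(broken) − Σ(formed) = 3754 − 3912 = −158 kJ
For 4× the reaction as written: 4 × (−158) = −632 kJ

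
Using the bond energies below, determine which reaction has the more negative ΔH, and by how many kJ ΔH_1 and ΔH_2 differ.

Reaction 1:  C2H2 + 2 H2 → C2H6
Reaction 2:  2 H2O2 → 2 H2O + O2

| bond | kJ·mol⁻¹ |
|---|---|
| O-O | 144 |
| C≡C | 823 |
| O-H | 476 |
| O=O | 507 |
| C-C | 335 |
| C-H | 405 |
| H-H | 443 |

Reaction 1:
  Bonds broken (reactants):
    C≡C: 1 × 823 = 823
    C-H: 2 × 405 = 810
    H-H: 2 × 443 = 886
    Σ(broken) = 2519 kJ
  Bonds formed (products):
    C-C: 1 × 335 = 335
    C-H: 6 × 405 = 2430
    Σ(formed) = 2765 kJ
  ΔH_1 = 2519 − 2765 = −246 kJ
Reaction 2:
  Bonds broken (reactants):
    O-H: 4 × 476 = 1904
    O-O: 2 × 144 = 288
    Σ(broken) = 2192 kJ
  Bonds formed (products):
    O-H: 4 × 476 = 1904
    O=O: 1 × 507 = 507
    Σ(formed) = 2411 kJ
  ΔH_2 = 2192 − 2411 = −219 kJ
ΔH_1 − ΔH_2 = −27 kJ, so reaction 1 has the more negative ΔH; |ΔH_1 − ΔH_2| = 27 kJ.

Reaction 1, by 27 kJ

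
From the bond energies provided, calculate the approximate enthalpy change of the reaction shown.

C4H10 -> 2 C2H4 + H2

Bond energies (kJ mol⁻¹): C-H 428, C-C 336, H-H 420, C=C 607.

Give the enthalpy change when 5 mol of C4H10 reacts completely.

ΔH = +1150 kJ

Bonds broken (reactants):
  C-C: 3 × 336 = 1008
  C-H: 10 × 428 = 4280
  Σ(broken) = 5288 kJ
Bonds formed (products):
  C-H: 8 × 428 = 3424
  C=C: 2 × 607 = 1214
  H-H: 1 × 420 = 420
  Σ(formed) = 5058 kJ
ΔH = Σ(broken) − Σ(formed) = 5288 − 5058 = +230 kJ
For 5× the reaction as written: 5 × (+230) = +1150 kJ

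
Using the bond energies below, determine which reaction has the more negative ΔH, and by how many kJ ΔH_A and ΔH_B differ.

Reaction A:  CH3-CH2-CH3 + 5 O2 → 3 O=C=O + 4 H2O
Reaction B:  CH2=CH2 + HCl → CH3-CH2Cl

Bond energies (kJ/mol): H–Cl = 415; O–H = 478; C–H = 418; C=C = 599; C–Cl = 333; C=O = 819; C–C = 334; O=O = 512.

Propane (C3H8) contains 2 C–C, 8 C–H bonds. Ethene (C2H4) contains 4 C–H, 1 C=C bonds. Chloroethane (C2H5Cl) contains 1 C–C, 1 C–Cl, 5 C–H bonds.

Reaction A, by 2095 kJ

Reaction A:
  Bonds broken (reactants):
    C–C: 2 × 334 = 668
    C–H: 8 × 418 = 3344
    O=O: 5 × 512 = 2560
    Σ(broken) = 6572 kJ
  Bonds formed (products):
    C=O: 6 × 819 = 4914
    O–H: 8 × 478 = 3824
    Σ(formed) = 8738 kJ
  ΔH_A = 6572 − 8738 = −2166 kJ
Reaction B:
  Bonds broken (reactants):
    C–H: 4 × 418 = 1672
    C=C: 1 × 599 = 599
    H–Cl: 1 × 415 = 415
    Σ(broken) = 2686 kJ
  Bonds formed (products):
    C–C: 1 × 334 = 334
    C–Cl: 1 × 333 = 333
    C–H: 5 × 418 = 2090
    Σ(formed) = 2757 kJ
  ΔH_B = 2686 − 2757 = −71 kJ
ΔH_A − ΔH_B = −2095 kJ, so reaction A has the more negative ΔH; |ΔH_A − ΔH_B| = 2095 kJ.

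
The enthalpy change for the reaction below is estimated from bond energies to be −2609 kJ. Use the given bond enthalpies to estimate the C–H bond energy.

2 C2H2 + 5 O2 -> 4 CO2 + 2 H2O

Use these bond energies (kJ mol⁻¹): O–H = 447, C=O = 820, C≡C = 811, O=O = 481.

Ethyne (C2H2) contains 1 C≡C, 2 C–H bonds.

Let D be the C–H bond energy.
Σ(broken) = 2×811 + 4×D + 5×481 = 4027 + 4D
Σ(formed) = 8×820 + 4×447 = 8348
ΔH = Σ(broken) − Σ(formed) = (4027 + 4D) − (8348) = −4321 + 4D
Setting this equal to −2609 kJ gives 4D = 1712, so D = 428 kJ/mol.

D(C–H) ≈ 428 kJ/mol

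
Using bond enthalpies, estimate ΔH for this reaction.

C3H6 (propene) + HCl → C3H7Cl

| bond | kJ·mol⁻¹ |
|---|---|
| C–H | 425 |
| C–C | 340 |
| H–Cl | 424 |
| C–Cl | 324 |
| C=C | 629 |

ΔH ≈ −36 kJ

Bonds broken (reactants):
  C–C: 1 × 340 = 340
  C–H: 6 × 425 = 2550
  C=C: 1 × 629 = 629
  H–Cl: 1 × 424 = 424
  Σ(broken) = 3943 kJ
Bonds formed (products):
  C–C: 2 × 340 = 680
  C–Cl: 1 × 324 = 324
  C–H: 7 × 425 = 2975
  Σ(formed) = 3979 kJ
ΔH = Σ(broken) − Σ(formed) = 3943 − 3979 = −36 kJ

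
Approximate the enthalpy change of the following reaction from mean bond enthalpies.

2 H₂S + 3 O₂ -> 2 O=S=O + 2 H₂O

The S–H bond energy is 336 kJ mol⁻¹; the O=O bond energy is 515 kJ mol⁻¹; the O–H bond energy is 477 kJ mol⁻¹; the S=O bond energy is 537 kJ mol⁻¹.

Bonds broken (reactants):
  O=O: 3 × 515 = 1545
  S–H: 4 × 336 = 1344
  Σ(broken) = 2889 kJ
Bonds formed (products):
  O–H: 4 × 477 = 1908
  S=O: 4 × 537 = 2148
  Σ(formed) = 4056 kJ
ΔH = Σ(broken) − Σ(formed) = 2889 − 4056 = −1167 kJ

ΔH ≈ −1167 kJ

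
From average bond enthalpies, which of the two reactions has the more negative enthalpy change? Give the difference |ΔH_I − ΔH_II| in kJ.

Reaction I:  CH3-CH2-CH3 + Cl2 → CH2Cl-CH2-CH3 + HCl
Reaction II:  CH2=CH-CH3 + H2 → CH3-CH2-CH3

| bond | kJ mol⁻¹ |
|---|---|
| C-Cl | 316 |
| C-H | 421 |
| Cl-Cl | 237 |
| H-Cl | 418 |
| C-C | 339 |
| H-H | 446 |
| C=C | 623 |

Reaction I:
  Bonds broken (reactants):
    C-C: 2 × 339 = 678
    C-H: 8 × 421 = 3368
    Cl-Cl: 1 × 237 = 237
    Σ(broken) = 4283 kJ
  Bonds formed (products):
    C-C: 2 × 339 = 678
    C-Cl: 1 × 316 = 316
    C-H: 7 × 421 = 2947
    H-Cl: 1 × 418 = 418
    Σ(formed) = 4359 kJ
  ΔH_I = 4283 − 4359 = −76 kJ
Reaction II:
  Bonds broken (reactants):
    C-C: 1 × 339 = 339
    C-H: 6 × 421 = 2526
    C=C: 1 × 623 = 623
    H-H: 1 × 446 = 446
    Σ(broken) = 3934 kJ
  Bonds formed (products):
    C-C: 2 × 339 = 678
    C-H: 8 × 421 = 3368
    Σ(formed) = 4046 kJ
  ΔH_II = 3934 − 4046 = −112 kJ
ΔH_I − ΔH_II = +36 kJ, so reaction II has the more negative ΔH; |ΔH_I − ΔH_II| = 36 kJ.

Reaction II, by 36 kJ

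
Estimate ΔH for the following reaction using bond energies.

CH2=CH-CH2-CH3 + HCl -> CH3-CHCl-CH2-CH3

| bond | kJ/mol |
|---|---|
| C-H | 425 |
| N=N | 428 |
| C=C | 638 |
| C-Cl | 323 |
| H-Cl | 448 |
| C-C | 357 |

ΔH ≈ −19 kJ

Bonds broken (reactants):
  C-C: 2 × 357 = 714
  C-H: 8 × 425 = 3400
  C=C: 1 × 638 = 638
  H-Cl: 1 × 448 = 448
  Σ(broken) = 5200 kJ
Bonds formed (products):
  C-C: 3 × 357 = 1071
  C-Cl: 1 × 323 = 323
  C-H: 9 × 425 = 3825
  Σ(formed) = 5219 kJ
ΔH = Σ(broken) − Σ(formed) = 5200 − 5219 = −19 kJ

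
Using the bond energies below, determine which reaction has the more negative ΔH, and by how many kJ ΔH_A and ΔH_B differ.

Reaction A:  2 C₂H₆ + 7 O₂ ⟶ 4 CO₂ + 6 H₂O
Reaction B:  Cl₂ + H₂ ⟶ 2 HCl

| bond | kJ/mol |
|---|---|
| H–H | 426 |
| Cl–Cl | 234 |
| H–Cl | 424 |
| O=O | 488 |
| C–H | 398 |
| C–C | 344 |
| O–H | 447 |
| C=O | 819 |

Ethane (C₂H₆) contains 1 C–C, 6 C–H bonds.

Reaction A, by 2848 kJ

Reaction A:
  Bonds broken (reactants):
    C–C: 2 × 344 = 688
    C–H: 12 × 398 = 4776
    O=O: 7 × 488 = 3416
    Σ(broken) = 8880 kJ
  Bonds formed (products):
    C=O: 8 × 819 = 6552
    O–H: 12 × 447 = 5364
    Σ(formed) = 11916 kJ
  ΔH_A = 8880 − 11916 = −3036 kJ
Reaction B:
  Bonds broken (reactants):
    Cl–Cl: 1 × 234 = 234
    H–H: 1 × 426 = 426
    Σ(broken) = 660 kJ
  Bonds formed (products):
    H–Cl: 2 × 424 = 848
    Σ(formed) = 848 kJ
  ΔH_B = 660 − 848 = −188 kJ
ΔH_A − ΔH_B = −2848 kJ, so reaction A has the more negative ΔH; |ΔH_A − ΔH_B| = 2848 kJ.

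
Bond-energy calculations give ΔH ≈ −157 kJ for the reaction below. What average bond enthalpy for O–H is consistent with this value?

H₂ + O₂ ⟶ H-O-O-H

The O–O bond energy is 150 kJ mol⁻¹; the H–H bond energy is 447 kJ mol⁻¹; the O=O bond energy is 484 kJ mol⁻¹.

Let D be the O–H bond energy.
Σ(broken) = 1×447 + 1×484 = 931
Σ(formed) = 2×D + 1×150 = 150 + 2D
ΔH = Σ(broken) − Σ(formed) = (931) − (150 + 2D) = +781 − 2D
Setting this equal to −157 kJ gives 2D = 938, so D = 469 kJ/mol.

D(O–H) ≈ 469 kJ/mol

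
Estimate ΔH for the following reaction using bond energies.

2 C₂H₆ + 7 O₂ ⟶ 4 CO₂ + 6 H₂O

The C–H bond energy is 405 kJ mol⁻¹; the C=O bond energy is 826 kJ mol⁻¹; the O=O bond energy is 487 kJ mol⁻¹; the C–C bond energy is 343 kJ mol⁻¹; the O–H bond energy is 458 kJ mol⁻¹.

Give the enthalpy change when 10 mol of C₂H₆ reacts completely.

Bonds broken (reactants):
  C–C: 2 × 343 = 686
  C–H: 12 × 405 = 4860
  O=O: 7 × 487 = 3409
  Σ(broken) = 8955 kJ
Bonds formed (products):
  C=O: 8 × 826 = 6608
  O–H: 12 × 458 = 5496
  Σ(formed) = 12104 kJ
ΔH = Σ(broken) − Σ(formed) = 8955 − 12104 = −3149 kJ
For 5× the reaction as written: 5 × (−3149) = −15745 kJ

ΔH = −15745 kJ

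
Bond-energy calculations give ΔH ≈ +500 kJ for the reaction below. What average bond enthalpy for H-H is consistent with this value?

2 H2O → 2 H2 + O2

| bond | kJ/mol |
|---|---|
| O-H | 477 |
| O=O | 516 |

Let D be the H-H bond energy.
Σ(broken) = 4×477 = 1908
Σ(formed) = 2×D + 1×516 = 516 + 2D
ΔH = Σ(broken) − Σ(formed) = (1908) − (516 + 2D) = +1392 − 2D
Setting this equal to +500 kJ gives 2D = 892, so D = 446 kJ/mol.

D(H-H) ≈ 446 kJ/mol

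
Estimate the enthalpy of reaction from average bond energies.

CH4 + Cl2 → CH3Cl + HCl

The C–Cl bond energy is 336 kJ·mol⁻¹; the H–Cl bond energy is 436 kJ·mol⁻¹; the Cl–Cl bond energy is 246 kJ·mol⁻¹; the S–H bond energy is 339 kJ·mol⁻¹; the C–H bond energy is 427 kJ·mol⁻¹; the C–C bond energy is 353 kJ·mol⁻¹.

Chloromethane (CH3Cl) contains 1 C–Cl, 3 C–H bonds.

Bonds broken (reactants):
  C–H: 4 × 427 = 1708
  Cl–Cl: 1 × 246 = 246
  Σ(broken) = 1954 kJ
Bonds formed (products):
  C–Cl: 1 × 336 = 336
  C–H: 3 × 427 = 1281
  H–Cl: 1 × 436 = 436
  Σ(formed) = 2053 kJ
ΔH = Σ(broken) − Σ(formed) = 1954 − 2053 = −99 kJ

ΔH ≈ −99 kJ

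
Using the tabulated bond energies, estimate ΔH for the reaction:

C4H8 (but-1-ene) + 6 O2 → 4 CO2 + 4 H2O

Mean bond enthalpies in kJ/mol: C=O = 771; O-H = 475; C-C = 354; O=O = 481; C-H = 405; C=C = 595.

Bonds broken (reactants):
  C-C: 2 × 354 = 708
  C-H: 8 × 405 = 3240
  C=C: 1 × 595 = 595
  O=O: 6 × 481 = 2886
  Σ(broken) = 7429 kJ
Bonds formed (products):
  C=O: 8 × 771 = 6168
  O-H: 8 × 475 = 3800
  Σ(formed) = 9968 kJ
ΔH = Σ(broken) − Σ(formed) = 7429 − 9968 = −2539 kJ

ΔH ≈ −2539 kJ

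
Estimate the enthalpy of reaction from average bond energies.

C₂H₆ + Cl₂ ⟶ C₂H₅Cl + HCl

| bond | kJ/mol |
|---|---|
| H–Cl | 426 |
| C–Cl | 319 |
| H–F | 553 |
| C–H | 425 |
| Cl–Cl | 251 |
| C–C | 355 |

Bonds broken (reactants):
  C–C: 1 × 355 = 355
  C–H: 6 × 425 = 2550
  Cl–Cl: 1 × 251 = 251
  Σ(broken) = 3156 kJ
Bonds formed (products):
  C–C: 1 × 355 = 355
  C–Cl: 1 × 319 = 319
  C–H: 5 × 425 = 2125
  H–Cl: 1 × 426 = 426
  Σ(formed) = 3225 kJ
ΔH = Σ(broken) − Σ(formed) = 3156 − 3225 = −69 kJ

ΔH ≈ −69 kJ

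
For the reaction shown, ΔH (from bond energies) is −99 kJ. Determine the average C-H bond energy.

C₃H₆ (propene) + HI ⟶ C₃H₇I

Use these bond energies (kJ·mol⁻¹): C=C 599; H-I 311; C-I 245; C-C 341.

D(C-H) ≈ 423 kJ/mol

Let D be the C-H bond energy.
Σ(broken) = 1×341 + 6×D + 1×599 + 1×311 = 1251 + 6D
Σ(formed) = 2×341 + 7×D + 1×245 = 927 + 7D
ΔH = Σ(broken) − Σ(formed) = (1251 + 6D) − (927 + 7D) = +324 − D
Setting this equal to −99 kJ gives D = 423 kJ/mol.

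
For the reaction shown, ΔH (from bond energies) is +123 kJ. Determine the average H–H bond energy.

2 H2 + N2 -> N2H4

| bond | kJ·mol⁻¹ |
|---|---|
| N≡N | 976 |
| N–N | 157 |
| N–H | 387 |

Let D be the H–H bond energy.
Σ(broken) = 2×D + 1×976 = 976 + 2D
Σ(formed) = 4×387 + 1×157 = 1705
ΔH = Σ(broken) − Σ(formed) = (976 + 2D) − (1705) = −729 + 2D
Setting this equal to +123 kJ gives 2D = 852, so D = 426 kJ/mol.

D(H–H) ≈ 426 kJ/mol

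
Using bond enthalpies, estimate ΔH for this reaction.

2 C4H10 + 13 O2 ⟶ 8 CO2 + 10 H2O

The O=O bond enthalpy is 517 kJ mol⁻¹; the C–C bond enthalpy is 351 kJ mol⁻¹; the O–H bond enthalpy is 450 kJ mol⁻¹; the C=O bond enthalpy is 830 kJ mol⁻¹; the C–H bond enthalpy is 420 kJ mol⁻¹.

Bonds broken (reactants):
  C–C: 6 × 351 = 2106
  C–H: 20 × 420 = 8400
  O=O: 13 × 517 = 6721
  Σ(broken) = 17227 kJ
Bonds formed (products):
  C=O: 16 × 830 = 13280
  O–H: 20 × 450 = 9000
  Σ(formed) = 22280 kJ
ΔH = Σ(broken) − Σ(formed) = 17227 − 22280 = −5053 kJ

ΔH ≈ −5053 kJ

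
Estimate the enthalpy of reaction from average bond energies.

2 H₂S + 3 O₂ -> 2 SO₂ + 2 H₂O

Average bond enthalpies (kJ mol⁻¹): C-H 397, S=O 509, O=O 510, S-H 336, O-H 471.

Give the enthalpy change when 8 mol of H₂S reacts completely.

ΔH = −4184 kJ

Bonds broken (reactants):
  O=O: 3 × 510 = 1530
  S-H: 4 × 336 = 1344
  Σ(broken) = 2874 kJ
Bonds formed (products):
  O-H: 4 × 471 = 1884
  S=O: 4 × 509 = 2036
  Σ(formed) = 3920 kJ
ΔH = Σ(broken) − Σ(formed) = 2874 − 3920 = −1046 kJ
For 4× the reaction as written: 4 × (−1046) = −4184 kJ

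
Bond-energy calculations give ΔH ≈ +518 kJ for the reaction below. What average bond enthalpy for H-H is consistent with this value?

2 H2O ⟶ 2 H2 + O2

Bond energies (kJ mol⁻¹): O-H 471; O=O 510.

D(H-H) ≈ 428 kJ/mol

Let D be the H-H bond energy.
Σ(broken) = 4×471 = 1884
Σ(formed) = 2×D + 1×510 = 510 + 2D
ΔH = Σ(broken) − Σ(formed) = (1884) − (510 + 2D) = +1374 − 2D
Setting this equal to +518 kJ gives 2D = 856, so D = 428 kJ/mol.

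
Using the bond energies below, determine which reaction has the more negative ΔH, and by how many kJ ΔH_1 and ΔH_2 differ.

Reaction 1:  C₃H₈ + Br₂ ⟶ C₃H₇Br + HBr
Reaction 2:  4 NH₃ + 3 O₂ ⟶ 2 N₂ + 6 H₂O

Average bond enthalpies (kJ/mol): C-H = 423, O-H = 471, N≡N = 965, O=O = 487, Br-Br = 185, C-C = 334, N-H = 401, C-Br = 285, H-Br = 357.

Reaction 2, by 1275 kJ

Reaction 1:
  Bonds broken (reactants):
    Br-Br: 1 × 185 = 185
    C-C: 2 × 334 = 668
    C-H: 8 × 423 = 3384
    Σ(broken) = 4237 kJ
  Bonds formed (products):
    C-Br: 1 × 285 = 285
    C-C: 2 × 334 = 668
    C-H: 7 × 423 = 2961
    H-Br: 1 × 357 = 357
    Σ(formed) = 4271 kJ
  ΔH_1 = 4237 − 4271 = −34 kJ
Reaction 2:
  Bonds broken (reactants):
    N-H: 12 × 401 = 4812
    O=O: 3 × 487 = 1461
    Σ(broken) = 6273 kJ
  Bonds formed (products):
    N≡N: 2 × 965 = 1930
    O-H: 12 × 471 = 5652
    Σ(formed) = 7582 kJ
  ΔH_2 = 6273 − 7582 = −1309 kJ
ΔH_1 − ΔH_2 = +1275 kJ, so reaction 2 has the more negative ΔH; |ΔH_1 − ΔH_2| = 1275 kJ.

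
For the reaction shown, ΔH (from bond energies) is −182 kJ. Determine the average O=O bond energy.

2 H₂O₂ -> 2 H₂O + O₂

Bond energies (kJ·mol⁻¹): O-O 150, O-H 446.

Let D be the O=O bond energy.
Σ(broken) = 4×446 + 2×150 = 2084
Σ(formed) = 4×446 + 1×D = 1784 + D
ΔH = Σ(broken) − Σ(formed) = (2084) − (1784 + D) = +300 − D
Setting this equal to −182 kJ gives D = 482 kJ/mol.

D(O=O) ≈ 482 kJ/mol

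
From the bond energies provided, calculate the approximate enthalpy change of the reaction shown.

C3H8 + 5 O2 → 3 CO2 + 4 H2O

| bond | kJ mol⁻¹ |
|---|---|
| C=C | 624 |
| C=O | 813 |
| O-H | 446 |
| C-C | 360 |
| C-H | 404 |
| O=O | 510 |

ΔH ≈ −1944 kJ

Bonds broken (reactants):
  C-C: 2 × 360 = 720
  C-H: 8 × 404 = 3232
  O=O: 5 × 510 = 2550
  Σ(broken) = 6502 kJ
Bonds formed (products):
  C=O: 6 × 813 = 4878
  O-H: 8 × 446 = 3568
  Σ(formed) = 8446 kJ
ΔH = Σ(broken) − Σ(formed) = 6502 − 8446 = −1944 kJ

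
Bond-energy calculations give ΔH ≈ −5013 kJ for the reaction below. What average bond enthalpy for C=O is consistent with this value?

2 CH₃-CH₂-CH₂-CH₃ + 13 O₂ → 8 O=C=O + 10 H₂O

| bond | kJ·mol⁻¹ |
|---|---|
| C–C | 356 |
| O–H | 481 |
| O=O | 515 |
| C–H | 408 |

Let D be the C=O bond energy.
Σ(broken) = 6×356 + 20×408 + 13×515 = 16991
Σ(formed) = 16×D + 20×481 = 9620 + 16D
ΔH = Σ(broken) − Σ(formed) = (16991) − (9620 + 16D) = +7371 − 16D
Setting this equal to −5013 kJ gives 16D = 12384, so D = 774 kJ/mol.

D(C=O) ≈ 774 kJ/mol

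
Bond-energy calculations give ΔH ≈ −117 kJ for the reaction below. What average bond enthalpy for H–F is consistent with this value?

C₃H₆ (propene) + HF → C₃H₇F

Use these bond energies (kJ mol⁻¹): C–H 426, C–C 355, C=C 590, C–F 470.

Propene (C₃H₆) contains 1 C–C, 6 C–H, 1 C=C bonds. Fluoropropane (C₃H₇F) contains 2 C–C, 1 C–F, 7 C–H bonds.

D(H–F) ≈ 544 kJ/mol

Let D be the H–F bond energy.
Σ(broken) = 1×355 + 6×426 + 1×590 + 1×D = 3501 + D
Σ(formed) = 2×355 + 1×470 + 7×426 = 4162
ΔH = Σ(broken) − Σ(formed) = (3501 + D) − (4162) = −661 + D
Setting this equal to −117 kJ gives D = 544 kJ/mol.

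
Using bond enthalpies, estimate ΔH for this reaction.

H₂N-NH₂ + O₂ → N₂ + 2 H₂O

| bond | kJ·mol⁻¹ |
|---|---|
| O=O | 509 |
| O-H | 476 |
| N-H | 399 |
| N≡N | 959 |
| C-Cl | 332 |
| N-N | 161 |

ΔH ≈ −597 kJ

Bonds broken (reactants):
  N-H: 4 × 399 = 1596
  N-N: 1 × 161 = 161
  O=O: 1 × 509 = 509
  Σ(broken) = 2266 kJ
Bonds formed (products):
  N≡N: 1 × 959 = 959
  O-H: 4 × 476 = 1904
  Σ(formed) = 2863 kJ
ΔH = Σ(broken) − Σ(formed) = 2266 − 2863 = −597 kJ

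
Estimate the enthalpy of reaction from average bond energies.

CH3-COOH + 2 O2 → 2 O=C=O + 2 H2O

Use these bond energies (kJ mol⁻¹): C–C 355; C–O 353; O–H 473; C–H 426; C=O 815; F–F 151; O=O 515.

Bonds broken (reactants):
  C–C: 1 × 355 = 355
  C–H: 3 × 426 = 1278
  C–O: 1 × 353 = 353
  C=O: 1 × 815 = 815
  O–H: 1 × 473 = 473
  O=O: 2 × 515 = 1030
  Σ(broken) = 4304 kJ
Bonds formed (products):
  C=O: 4 × 815 = 3260
  O–H: 4 × 473 = 1892
  Σ(formed) = 5152 kJ
ΔH = Σ(broken) − Σ(formed) = 4304 − 5152 = −848 kJ

ΔH ≈ −848 kJ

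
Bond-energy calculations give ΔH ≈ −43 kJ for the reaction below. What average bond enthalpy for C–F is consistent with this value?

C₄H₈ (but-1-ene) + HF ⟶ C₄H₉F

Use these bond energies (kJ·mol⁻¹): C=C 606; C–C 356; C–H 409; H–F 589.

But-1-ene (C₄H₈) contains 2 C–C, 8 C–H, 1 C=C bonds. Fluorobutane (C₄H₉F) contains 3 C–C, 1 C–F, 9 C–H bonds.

D(C–F) ≈ 473 kJ/mol

Let D be the C–F bond energy.
Σ(broken) = 2×356 + 8×409 + 1×606 + 1×589 = 5179
Σ(formed) = 3×356 + 1×D + 9×409 = 4749 + D
ΔH = Σ(broken) − Σ(formed) = (5179) − (4749 + D) = +430 − D
Setting this equal to −43 kJ gives D = 473 kJ/mol.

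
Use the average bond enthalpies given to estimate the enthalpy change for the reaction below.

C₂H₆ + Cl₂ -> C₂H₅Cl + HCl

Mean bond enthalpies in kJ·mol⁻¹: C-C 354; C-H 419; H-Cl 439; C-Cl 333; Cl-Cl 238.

ΔH ≈ −115 kJ

Bonds broken (reactants):
  C-C: 1 × 354 = 354
  C-H: 6 × 419 = 2514
  Cl-Cl: 1 × 238 = 238
  Σ(broken) = 3106 kJ
Bonds formed (products):
  C-C: 1 × 354 = 354
  C-Cl: 1 × 333 = 333
  C-H: 5 × 419 = 2095
  H-Cl: 1 × 439 = 439
  Σ(formed) = 3221 kJ
ΔH = Σ(broken) − Σ(formed) = 3106 − 3221 = −115 kJ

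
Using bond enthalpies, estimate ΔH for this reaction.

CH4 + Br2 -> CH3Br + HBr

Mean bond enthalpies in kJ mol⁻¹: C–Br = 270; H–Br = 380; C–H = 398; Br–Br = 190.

Bonds broken (reactants):
  Br–Br: 1 × 190 = 190
  C–H: 4 × 398 = 1592
  Σ(broken) = 1782 kJ
Bonds formed (products):
  C–Br: 1 × 270 = 270
  C–H: 3 × 398 = 1194
  H–Br: 1 × 380 = 380
  Σ(formed) = 1844 kJ
ΔH = Σ(broken) − Σ(formed) = 1782 − 1844 = −62 kJ

ΔH ≈ −62 kJ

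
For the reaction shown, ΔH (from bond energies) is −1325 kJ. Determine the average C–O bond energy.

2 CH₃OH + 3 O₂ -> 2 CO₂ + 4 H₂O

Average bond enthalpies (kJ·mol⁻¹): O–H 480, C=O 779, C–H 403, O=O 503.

D(C–O) ≈ 372 kJ/mol

Let D be the C–O bond energy.
Σ(broken) = 6×403 + 2×D + 2×480 + 3×503 = 4887 + 2D
Σ(formed) = 4×779 + 8×480 = 6956
ΔH = Σ(broken) − Σ(formed) = (4887 + 2D) − (6956) = −2069 + 2D
Setting this equal to −1325 kJ gives 2D = 744, so D = 372 kJ/mol.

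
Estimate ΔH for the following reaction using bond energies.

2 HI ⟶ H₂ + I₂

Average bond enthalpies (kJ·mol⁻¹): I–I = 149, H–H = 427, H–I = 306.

ΔH ≈ +36 kJ

Bonds broken (reactants):
  H–I: 2 × 306 = 612
  Σ(broken) = 612 kJ
Bonds formed (products):
  H–H: 1 × 427 = 427
  I–I: 1 × 149 = 149
  Σ(formed) = 576 kJ
ΔH = Σ(broken) − Σ(formed) = 612 − 576 = +36 kJ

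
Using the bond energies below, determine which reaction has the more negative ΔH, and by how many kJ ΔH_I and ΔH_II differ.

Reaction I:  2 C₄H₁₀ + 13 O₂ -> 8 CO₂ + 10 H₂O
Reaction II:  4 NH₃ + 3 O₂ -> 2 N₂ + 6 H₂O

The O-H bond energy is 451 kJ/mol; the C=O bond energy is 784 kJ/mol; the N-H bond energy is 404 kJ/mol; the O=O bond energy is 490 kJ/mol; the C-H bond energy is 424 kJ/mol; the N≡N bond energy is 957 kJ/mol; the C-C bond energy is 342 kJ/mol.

Reaction I:
  Bonds broken (reactants):
    C-C: 6 × 342 = 2052
    C-H: 20 × 424 = 8480
    O=O: 13 × 490 = 6370
    Σ(broken) = 16902 kJ
  Bonds formed (products):
    C=O: 16 × 784 = 12544
    O-H: 20 × 451 = 9020
    Σ(formed) = 21564 kJ
  ΔH_I = 16902 − 21564 = −4662 kJ
Reaction II:
  Bonds broken (reactants):
    N-H: 12 × 404 = 4848
    O=O: 3 × 490 = 1470
    Σ(broken) = 6318 kJ
  Bonds formed (products):
    N≡N: 2 × 957 = 1914
    O-H: 12 × 451 = 5412
    Σ(formed) = 7326 kJ
  ΔH_II = 6318 − 7326 = −1008 kJ
ΔH_I − ΔH_II = −3654 kJ, so reaction I has the more negative ΔH; |ΔH_I − ΔH_II| = 3654 kJ.

Reaction I, by 3654 kJ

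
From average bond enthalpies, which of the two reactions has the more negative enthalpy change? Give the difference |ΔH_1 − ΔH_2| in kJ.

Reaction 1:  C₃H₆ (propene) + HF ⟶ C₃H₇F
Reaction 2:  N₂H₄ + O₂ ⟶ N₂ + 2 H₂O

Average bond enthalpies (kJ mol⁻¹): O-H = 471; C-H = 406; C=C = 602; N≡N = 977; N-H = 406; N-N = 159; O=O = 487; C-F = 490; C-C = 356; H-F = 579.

Reaction 2, by 520 kJ

Reaction 1:
  Bonds broken (reactants):
    C-C: 1 × 356 = 356
    C-H: 6 × 406 = 2436
    C=C: 1 × 602 = 602
    H-F: 1 × 579 = 579
    Σ(broken) = 3973 kJ
  Bonds formed (products):
    C-C: 2 × 356 = 712
    C-F: 1 × 490 = 490
    C-H: 7 × 406 = 2842
    Σ(formed) = 4044 kJ
  ΔH_1 = 3973 − 4044 = −71 kJ
Reaction 2:
  Bonds broken (reactants):
    N-H: 4 × 406 = 1624
    N-N: 1 × 159 = 159
    O=O: 1 × 487 = 487
    Σ(broken) = 2270 kJ
  Bonds formed (products):
    N≡N: 1 × 977 = 977
    O-H: 4 × 471 = 1884
    Σ(formed) = 2861 kJ
  ΔH_2 = 2270 − 2861 = −591 kJ
ΔH_1 − ΔH_2 = +520 kJ, so reaction 2 has the more negative ΔH; |ΔH_1 − ΔH_2| = 520 kJ.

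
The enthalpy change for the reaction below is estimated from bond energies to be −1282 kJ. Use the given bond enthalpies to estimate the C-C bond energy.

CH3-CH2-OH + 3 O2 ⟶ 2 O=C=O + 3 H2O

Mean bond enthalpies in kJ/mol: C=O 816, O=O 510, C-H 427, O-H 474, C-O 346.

Let D be the C-C bond energy.
Σ(broken) = 1×D + 5×427 + 1×346 + 1×474 + 3×510 = 4485 + D
Σ(formed) = 4×816 + 6×474 = 6108
ΔH = Σ(broken) − Σ(formed) = (4485 + D) − (6108) = −1623 + D
Setting this equal to −1282 kJ gives D = 341 kJ/mol.

D(C-C) ≈ 341 kJ/mol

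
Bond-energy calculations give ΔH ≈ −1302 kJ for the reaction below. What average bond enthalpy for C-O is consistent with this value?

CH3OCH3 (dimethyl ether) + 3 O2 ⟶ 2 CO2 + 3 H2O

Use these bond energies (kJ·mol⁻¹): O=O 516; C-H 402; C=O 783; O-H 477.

Let D be the C-O bond energy.
Σ(broken) = 6×402 + 2×D + 3×516 = 3960 + 2D
Σ(formed) = 4×783 + 6×477 = 5994
ΔH = Σ(broken) − Σ(formed) = (3960 + 2D) − (5994) = −2034 + 2D
Setting this equal to −1302 kJ gives 2D = 732, so D = 366 kJ/mol.

D(C-O) ≈ 366 kJ/mol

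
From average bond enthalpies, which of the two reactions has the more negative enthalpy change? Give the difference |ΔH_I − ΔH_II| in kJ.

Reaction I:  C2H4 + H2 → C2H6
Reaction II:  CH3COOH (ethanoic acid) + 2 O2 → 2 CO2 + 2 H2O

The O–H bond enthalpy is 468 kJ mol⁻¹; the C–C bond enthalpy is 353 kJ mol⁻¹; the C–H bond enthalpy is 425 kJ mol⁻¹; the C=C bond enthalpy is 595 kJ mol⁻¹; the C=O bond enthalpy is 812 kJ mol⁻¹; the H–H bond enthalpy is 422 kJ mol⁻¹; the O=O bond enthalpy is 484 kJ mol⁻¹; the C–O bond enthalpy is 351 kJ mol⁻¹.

Reaction II, by 707 kJ

Reaction I:
  Bonds broken (reactants):
    C–H: 4 × 425 = 1700
    C=C: 1 × 595 = 595
    H–H: 1 × 422 = 422
    Σ(broken) = 2717 kJ
  Bonds formed (products):
    C–C: 1 × 353 = 353
    C–H: 6 × 425 = 2550
    Σ(formed) = 2903 kJ
  ΔH_I = 2717 − 2903 = −186 kJ
Reaction II:
  Bonds broken (reactants):
    C–C: 1 × 353 = 353
    C–H: 3 × 425 = 1275
    C–O: 1 × 351 = 351
    C=O: 1 × 812 = 812
    O–H: 1 × 468 = 468
    O=O: 2 × 484 = 968
    Σ(broken) = 4227 kJ
  Bonds formed (products):
    C=O: 4 × 812 = 3248
    O–H: 4 × 468 = 1872
    Σ(formed) = 5120 kJ
  ΔH_II = 4227 − 5120 = −893 kJ
ΔH_I − ΔH_II = +707 kJ, so reaction II has the more negative ΔH; |ΔH_I − ΔH_II| = 707 kJ.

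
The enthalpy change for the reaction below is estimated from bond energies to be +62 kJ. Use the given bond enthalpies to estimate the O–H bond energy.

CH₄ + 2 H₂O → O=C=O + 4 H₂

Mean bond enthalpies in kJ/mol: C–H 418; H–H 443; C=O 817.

D(O–H) ≈ 449 kJ/mol

Let D be the O–H bond energy.
Σ(broken) = 4×418 + 4×D = 1672 + 4D
Σ(formed) = 2×817 + 4×443 = 3406
ΔH = Σ(broken) − Σ(formed) = (1672 + 4D) − (3406) = −1734 + 4D
Setting this equal to +62 kJ gives 4D = 1796, so D = 449 kJ/mol.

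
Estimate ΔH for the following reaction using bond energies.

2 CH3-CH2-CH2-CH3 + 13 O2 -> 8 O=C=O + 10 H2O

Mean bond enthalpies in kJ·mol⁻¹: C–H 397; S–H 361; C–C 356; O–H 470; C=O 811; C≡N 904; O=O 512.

ΔH ≈ −5644 kJ

Bonds broken (reactants):
  C–C: 6 × 356 = 2136
  C–H: 20 × 397 = 7940
  O=O: 13 × 512 = 6656
  Σ(broken) = 16732 kJ
Bonds formed (products):
  C=O: 16 × 811 = 12976
  O–H: 20 × 470 = 9400
  Σ(formed) = 22376 kJ
ΔH = Σ(broken) − Σ(formed) = 16732 − 22376 = −5644 kJ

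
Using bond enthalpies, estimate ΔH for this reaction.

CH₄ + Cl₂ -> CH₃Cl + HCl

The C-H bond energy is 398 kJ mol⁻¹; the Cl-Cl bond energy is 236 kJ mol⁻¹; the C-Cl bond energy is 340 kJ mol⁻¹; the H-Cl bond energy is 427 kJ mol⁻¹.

Bonds broken (reactants):
  C-H: 4 × 398 = 1592
  Cl-Cl: 1 × 236 = 236
  Σ(broken) = 1828 kJ
Bonds formed (products):
  C-Cl: 1 × 340 = 340
  C-H: 3 × 398 = 1194
  H-Cl: 1 × 427 = 427
  Σ(formed) = 1961 kJ
ΔH = Σ(broken) − Σ(formed) = 1828 − 1961 = −133 kJ

ΔH ≈ −133 kJ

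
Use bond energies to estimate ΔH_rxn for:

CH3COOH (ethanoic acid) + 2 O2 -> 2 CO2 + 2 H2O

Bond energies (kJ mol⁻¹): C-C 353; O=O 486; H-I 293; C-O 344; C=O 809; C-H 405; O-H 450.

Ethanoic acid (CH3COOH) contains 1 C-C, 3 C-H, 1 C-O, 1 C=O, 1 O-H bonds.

Bonds broken (reactants):
  C-C: 1 × 353 = 353
  C-H: 3 × 405 = 1215
  C-O: 1 × 344 = 344
  C=O: 1 × 809 = 809
  O-H: 1 × 450 = 450
  O=O: 2 × 486 = 972
  Σ(broken) = 4143 kJ
Bonds formed (products):
  C=O: 4 × 809 = 3236
  O-H: 4 × 450 = 1800
  Σ(formed) = 5036 kJ
ΔH = Σ(broken) − Σ(formed) = 4143 − 5036 = −893 kJ

ΔH ≈ −893 kJ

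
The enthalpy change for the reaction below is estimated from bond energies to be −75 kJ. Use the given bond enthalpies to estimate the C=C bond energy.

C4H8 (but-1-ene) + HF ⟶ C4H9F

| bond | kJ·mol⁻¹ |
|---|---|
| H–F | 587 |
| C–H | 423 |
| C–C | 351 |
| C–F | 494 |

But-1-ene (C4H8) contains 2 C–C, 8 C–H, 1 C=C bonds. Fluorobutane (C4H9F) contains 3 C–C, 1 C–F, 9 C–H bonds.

D(C=C) ≈ 606 kJ/mol

Let D be the C=C bond energy.
Σ(broken) = 2×351 + 8×423 + 1×D + 1×587 = 4673 + D
Σ(formed) = 3×351 + 1×494 + 9×423 = 5354
ΔH = Σ(broken) − Σ(formed) = (4673 + D) − (5354) = −681 + D
Setting this equal to −75 kJ gives D = 606 kJ/mol.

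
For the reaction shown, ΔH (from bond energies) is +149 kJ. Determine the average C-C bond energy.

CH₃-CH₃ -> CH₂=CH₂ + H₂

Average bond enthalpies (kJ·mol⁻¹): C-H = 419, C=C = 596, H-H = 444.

D(C-C) ≈ 351 kJ/mol

Let D be the C-C bond energy.
Σ(broken) = 1×D + 6×419 = 2514 + D
Σ(formed) = 4×419 + 1×596 + 1×444 = 2716
ΔH = Σ(broken) − Σ(formed) = (2514 + D) − (2716) = −202 + D
Setting this equal to +149 kJ gives D = 351 kJ/mol.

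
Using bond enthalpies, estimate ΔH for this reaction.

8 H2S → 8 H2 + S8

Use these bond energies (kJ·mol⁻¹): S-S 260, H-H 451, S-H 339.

ΔH ≈ −264 kJ

Bonds broken (reactants):
  S-H: 16 × 339 = 5424
  Σ(broken) = 5424 kJ
Bonds formed (products):
  H-H: 8 × 451 = 3608
  S-S: 8 × 260 = 2080
  Σ(formed) = 5688 kJ
ΔH = Σ(broken) − Σ(formed) = 5424 − 5688 = −264 kJ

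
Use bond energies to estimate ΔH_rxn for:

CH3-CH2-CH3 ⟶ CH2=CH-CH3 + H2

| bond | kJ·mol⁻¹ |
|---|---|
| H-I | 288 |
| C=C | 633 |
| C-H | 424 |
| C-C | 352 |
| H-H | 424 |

ΔH ≈ +143 kJ

Bonds broken (reactants):
  C-C: 2 × 352 = 704
  C-H: 8 × 424 = 3392
  Σ(broken) = 4096 kJ
Bonds formed (products):
  C-C: 1 × 352 = 352
  C-H: 6 × 424 = 2544
  C=C: 1 × 633 = 633
  H-H: 1 × 424 = 424
  Σ(formed) = 3953 kJ
ΔH = Σ(broken) − Σ(formed) = 4096 − 3953 = +143 kJ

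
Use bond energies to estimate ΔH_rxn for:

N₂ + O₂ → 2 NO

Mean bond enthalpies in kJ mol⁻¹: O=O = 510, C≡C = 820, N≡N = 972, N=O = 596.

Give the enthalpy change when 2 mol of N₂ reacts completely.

ΔH = +580 kJ

Bonds broken (reactants):
  N≡N: 1 × 972 = 972
  O=O: 1 × 510 = 510
  Σ(broken) = 1482 kJ
Bonds formed (products):
  N=O: 2 × 596 = 1192
  Σ(formed) = 1192 kJ
ΔH = Σ(broken) − Σ(formed) = 1482 − 1192 = +290 kJ
For 2× the reaction as written: 2 × (+290) = +580 kJ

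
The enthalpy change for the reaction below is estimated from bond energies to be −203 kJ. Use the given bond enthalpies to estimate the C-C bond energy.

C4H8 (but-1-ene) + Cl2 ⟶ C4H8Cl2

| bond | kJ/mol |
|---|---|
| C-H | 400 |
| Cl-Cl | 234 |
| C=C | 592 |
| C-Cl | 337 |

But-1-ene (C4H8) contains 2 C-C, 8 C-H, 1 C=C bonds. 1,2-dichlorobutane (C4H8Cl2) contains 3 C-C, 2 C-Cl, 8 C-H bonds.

Let D be the C-C bond energy.
Σ(broken) = 2×D + 8×400 + 1×592 + 1×234 = 4026 + 2D
Σ(formed) = 3×D + 2×337 + 8×400 = 3874 + 3D
ΔH = Σ(broken) − Σ(formed) = (4026 + 2D) − (3874 + 3D) = +152 − D
Setting this equal to −203 kJ gives D = 355 kJ/mol.

D(C-C) ≈ 355 kJ/mol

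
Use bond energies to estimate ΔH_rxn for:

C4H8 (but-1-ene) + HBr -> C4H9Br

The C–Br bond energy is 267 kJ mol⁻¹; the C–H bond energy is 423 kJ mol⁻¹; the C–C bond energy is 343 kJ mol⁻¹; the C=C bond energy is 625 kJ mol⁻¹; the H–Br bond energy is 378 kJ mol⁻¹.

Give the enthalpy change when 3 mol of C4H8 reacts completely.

ΔH = −90 kJ

Bonds broken (reactants):
  C–C: 2 × 343 = 686
  C–H: 8 × 423 = 3384
  C=C: 1 × 625 = 625
  H–Br: 1 × 378 = 378
  Σ(broken) = 5073 kJ
Bonds formed (products):
  C–Br: 1 × 267 = 267
  C–C: 3 × 343 = 1029
  C–H: 9 × 423 = 3807
  Σ(formed) = 5103 kJ
ΔH = Σ(broken) − Σ(formed) = 5073 − 5103 = −30 kJ
For 3× the reaction as written: 3 × (−30) = −90 kJ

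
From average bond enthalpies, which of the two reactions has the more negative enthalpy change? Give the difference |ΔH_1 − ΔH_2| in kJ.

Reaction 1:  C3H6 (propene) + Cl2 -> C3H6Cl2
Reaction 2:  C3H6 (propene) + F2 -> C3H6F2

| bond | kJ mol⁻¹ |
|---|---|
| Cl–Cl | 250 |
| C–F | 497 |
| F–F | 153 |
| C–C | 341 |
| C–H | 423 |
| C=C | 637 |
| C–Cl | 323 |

Reaction 1:
  Bonds broken (reactants):
    C–C: 1 × 341 = 341
    C–H: 6 × 423 = 2538
    C=C: 1 × 637 = 637
    Cl–Cl: 1 × 250 = 250
    Σ(broken) = 3766 kJ
  Bonds formed (products):
    C–C: 2 × 341 = 682
    C–Cl: 2 × 323 = 646
    C–H: 6 × 423 = 2538
    Σ(formed) = 3866 kJ
  ΔH_1 = 3766 − 3866 = −100 kJ
Reaction 2:
  Bonds broken (reactants):
    C–C: 1 × 341 = 341
    C–H: 6 × 423 = 2538
    C=C: 1 × 637 = 637
    F–F: 1 × 153 = 153
    Σ(broken) = 3669 kJ
  Bonds formed (products):
    C–C: 2 × 341 = 682
    C–F: 2 × 497 = 994
    C–H: 6 × 423 = 2538
    Σ(formed) = 4214 kJ
  ΔH_2 = 3669 − 4214 = −545 kJ
ΔH_1 − ΔH_2 = +445 kJ, so reaction 2 has the more negative ΔH; |ΔH_1 − ΔH_2| = 445 kJ.

Reaction 2, by 445 kJ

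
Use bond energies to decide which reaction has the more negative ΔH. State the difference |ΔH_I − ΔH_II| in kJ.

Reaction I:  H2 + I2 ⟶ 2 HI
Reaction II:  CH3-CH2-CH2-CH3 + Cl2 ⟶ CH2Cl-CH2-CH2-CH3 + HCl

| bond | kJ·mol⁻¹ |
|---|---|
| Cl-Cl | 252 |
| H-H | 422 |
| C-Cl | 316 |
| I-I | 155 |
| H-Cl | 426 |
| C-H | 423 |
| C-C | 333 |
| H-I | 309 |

Reaction II, by 26 kJ

Reaction I:
  Bonds broken (reactants):
    H-H: 1 × 422 = 422
    I-I: 1 × 155 = 155
    Σ(broken) = 577 kJ
  Bonds formed (products):
    H-I: 2 × 309 = 618
    Σ(formed) = 618 kJ
  ΔH_I = 577 − 618 = −41 kJ
Reaction II:
  Bonds broken (reactants):
    C-C: 3 × 333 = 999
    C-H: 10 × 423 = 4230
    Cl-Cl: 1 × 252 = 252
    Σ(broken) = 5481 kJ
  Bonds formed (products):
    C-C: 3 × 333 = 999
    C-Cl: 1 × 316 = 316
    C-H: 9 × 423 = 3807
    H-Cl: 1 × 426 = 426
    Σ(formed) = 5548 kJ
  ΔH_II = 5481 − 5548 = −67 kJ
ΔH_I − ΔH_II = +26 kJ, so reaction II has the more negative ΔH; |ΔH_I − ΔH_II| = 26 kJ.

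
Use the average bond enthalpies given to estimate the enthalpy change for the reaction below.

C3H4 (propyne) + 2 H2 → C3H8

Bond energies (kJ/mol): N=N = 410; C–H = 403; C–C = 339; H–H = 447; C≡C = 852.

Bonds broken (reactants):
  C≡C: 1 × 852 = 852
  C–C: 1 × 339 = 339
  C–H: 4 × 403 = 1612
  H–H: 2 × 447 = 894
  Σ(broken) = 3697 kJ
Bonds formed (products):
  C–C: 2 × 339 = 678
  C–H: 8 × 403 = 3224
  Σ(formed) = 3902 kJ
ΔH = Σ(broken) − Σ(formed) = 3697 − 3902 = −205 kJ

ΔH ≈ −205 kJ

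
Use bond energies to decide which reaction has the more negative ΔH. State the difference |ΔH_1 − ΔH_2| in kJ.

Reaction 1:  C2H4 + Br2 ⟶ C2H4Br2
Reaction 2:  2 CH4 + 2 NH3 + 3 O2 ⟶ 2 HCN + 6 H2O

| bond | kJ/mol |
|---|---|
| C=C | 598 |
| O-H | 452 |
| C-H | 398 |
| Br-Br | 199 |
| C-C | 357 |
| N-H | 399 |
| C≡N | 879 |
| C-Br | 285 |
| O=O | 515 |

Reaction 2, by 725 kJ

Reaction 1:
  Bonds broken (reactants):
    Br-Br: 1 × 199 = 199
    C-H: 4 × 398 = 1592
    C=C: 1 × 598 = 598
    Σ(broken) = 2389 kJ
  Bonds formed (products):
    C-Br: 2 × 285 = 570
    C-C: 1 × 357 = 357
    C-H: 4 × 398 = 1592
    Σ(formed) = 2519 kJ
  ΔH_1 = 2389 − 2519 = −130 kJ
Reaction 2:
  Bonds broken (reactants):
    C-H: 8 × 398 = 3184
    N-H: 6 × 399 = 2394
    O=O: 3 × 515 = 1545
    Σ(broken) = 7123 kJ
  Bonds formed (products):
    C≡N: 2 × 879 = 1758
    C-H: 2 × 398 = 796
    O-H: 12 × 452 = 5424
    Σ(formed) = 7978 kJ
  ΔH_2 = 7123 − 7978 = −855 kJ
ΔH_1 − ΔH_2 = +725 kJ, so reaction 2 has the more negative ΔH; |ΔH_1 − ΔH_2| = 725 kJ.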